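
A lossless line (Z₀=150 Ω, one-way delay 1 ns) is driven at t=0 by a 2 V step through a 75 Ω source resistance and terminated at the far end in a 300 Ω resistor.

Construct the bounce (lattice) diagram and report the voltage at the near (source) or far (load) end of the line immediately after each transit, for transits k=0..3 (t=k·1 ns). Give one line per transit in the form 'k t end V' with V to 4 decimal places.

Γ_L=0.333333, Γ_S=-0.333333; launch V₁=2·150/225=1.333333
k=0 src: V=1.3333
k=1 load: inc=1.333333, refl=1.333333·0.333333=0.4444; V=0.000000+1.333333+0.444444=1.7778
k=2 src: inc=0.444444, refl=0.444444·-0.333333=-0.1481; V=1.333333+0.444444+-0.148148=1.6296
k=3 load: inc=-0.148148, refl=-0.148148·0.333333=-0.0494; V=1.777778+-0.148148+-0.049383=1.5802

0 0 source 1.3333
1 1 load 1.7778
2 2 source 1.6296
3 3 load 1.5802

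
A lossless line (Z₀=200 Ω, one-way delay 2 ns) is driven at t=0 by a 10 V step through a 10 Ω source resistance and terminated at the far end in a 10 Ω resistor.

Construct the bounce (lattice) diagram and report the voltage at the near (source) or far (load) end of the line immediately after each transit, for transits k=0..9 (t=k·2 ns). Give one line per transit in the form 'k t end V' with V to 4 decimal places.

0 0 source 9.5238
1 2 load 0.9070
2 4 source 8.7032
3 6 load 1.6495
4 8 source 8.0314
5 10 load 2.2573
6 12 source 7.4815
7 14 load 2.7549
8 16 source 7.0313
9 18 load 3.1621

Γ_L=-0.904762, Γ_S=-0.904762; launch V₁=10·200/210=9.523810
k=0 src: V=9.5238
k=1 load: inc=9.523810, refl=9.523810·-0.904762=-8.6168; V=0.000000+9.523810+-8.616780=0.9070
k=2 src: inc=-8.616780, refl=-8.616780·-0.904762=7.7961; V=9.523810+-8.616780+7.796134=8.7032
k=3 load: inc=7.796134, refl=7.796134·-0.904762=-7.0536; V=0.907029+7.796134+-7.053645=1.6495
k=4 src: inc=-7.053645, refl=-7.053645·-0.904762=6.3819; V=8.703164+-7.053645+6.381870=8.0314
k=5 load: inc=6.381870, refl=6.381870·-0.904762=-5.7741; V=1.649518+6.381870+-5.774072=2.2573
k=6 src: inc=-5.774072, refl=-5.774072·-0.904762=5.2242; V=8.031388+-5.774072+5.224161=7.4815
k=7 load: inc=5.224161, refl=5.224161·-0.904762=-4.7266; V=2.257316+5.224161+-4.726622=2.7549
k=8 src: inc=-4.726622, refl=-4.726622·-0.904762=4.2765; V=7.481476+-4.726622+4.276467=7.0313
k=9 load: inc=4.276467, refl=4.276467·-0.904762=-3.8692; V=2.754855+4.276467+-3.869185=3.1621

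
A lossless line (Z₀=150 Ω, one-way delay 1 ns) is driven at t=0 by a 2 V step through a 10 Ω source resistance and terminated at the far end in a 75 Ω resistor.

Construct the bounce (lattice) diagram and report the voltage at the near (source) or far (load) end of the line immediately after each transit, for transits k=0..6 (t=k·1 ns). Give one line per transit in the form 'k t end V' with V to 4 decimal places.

Γ_L=-0.333333, Γ_S=-0.875000; launch V₁=2·150/160=1.875000
k=0 src: V=1.8750
k=1 load: inc=1.875000, refl=1.875000·-0.333333=-0.6250; V=0.000000+1.875000+-0.625000=1.2500
k=2 src: inc=-0.625000, refl=-0.625000·-0.875000=0.5469; V=1.875000+-0.625000+0.546875=1.7969
k=3 load: inc=0.546875, refl=0.546875·-0.333333=-0.1823; V=1.250000+0.546875+-0.182292=1.6146
k=4 src: inc=-0.182292, refl=-0.182292·-0.875000=0.1595; V=1.796875+-0.182292+0.159505=1.7741
k=5 load: inc=0.159505, refl=0.159505·-0.333333=-0.0532; V=1.614583+0.159505+-0.053168=1.7209
k=6 src: inc=-0.053168, refl=-0.053168·-0.875000=0.0465; V=1.774089+-0.053168+0.046522=1.7674

0 0 source 1.8750
1 1 load 1.2500
2 2 source 1.7969
3 3 load 1.6146
4 4 source 1.7741
5 5 load 1.7209
6 6 source 1.7674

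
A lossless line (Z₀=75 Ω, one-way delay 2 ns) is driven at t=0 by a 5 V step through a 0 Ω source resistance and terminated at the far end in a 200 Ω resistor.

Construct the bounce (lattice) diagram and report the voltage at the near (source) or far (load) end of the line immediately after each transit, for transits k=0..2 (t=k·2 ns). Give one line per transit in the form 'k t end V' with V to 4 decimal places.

0 0 source 5.0000
1 2 load 7.2727
2 4 source 5.0000

Γ_L=0.454545, Γ_S=-1.000000; launch V₁=5·75/75=5.000000
k=0 src: V=5.0000
k=1 load: inc=5.000000, refl=5.000000·0.454545=2.2727; V=0.000000+5.000000+2.272727=7.2727
k=2 src: inc=2.272727, refl=2.272727·-1.000000=-2.2727; V=5.000000+2.272727+-2.272727=5.0000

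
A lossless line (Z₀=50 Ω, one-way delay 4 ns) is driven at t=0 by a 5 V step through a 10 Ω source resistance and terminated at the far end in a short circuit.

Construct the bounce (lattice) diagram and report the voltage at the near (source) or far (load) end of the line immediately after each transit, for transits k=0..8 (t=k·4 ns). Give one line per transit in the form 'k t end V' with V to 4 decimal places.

0 0 source 4.1667
1 4 load 0.0000
2 8 source 2.7778
3 12 load 0.0000
4 16 source 1.8519
5 20 load 0.0000
6 24 source 1.2346
7 28 load 0.0000
8 32 source 0.8230

Γ_L=-1.000000, Γ_S=-0.666667; launch V₁=5·50/60=4.166667
k=0 src: V=4.1667
k=1 load: inc=4.166667, refl=4.166667·-1.000000=-4.1667; V=0.000000+4.166667+-4.166667=0.0000
k=2 src: inc=-4.166667, refl=-4.166667·-0.666667=2.7778; V=4.166667+-4.166667+2.777778=2.7778
k=3 load: inc=2.777778, refl=2.777778·-1.000000=-2.7778; V=0.000000+2.777778+-2.777778=0.0000
k=4 src: inc=-2.777778, refl=-2.777778·-0.666667=1.8519; V=2.777778+-2.777778+1.851852=1.8519
k=5 load: inc=1.851852, refl=1.851852·-1.000000=-1.8519; V=0.000000+1.851852+-1.851852=0.0000
k=6 src: inc=-1.851852, refl=-1.851852·-0.666667=1.2346; V=1.851852+-1.851852+1.234568=1.2346
k=7 load: inc=1.234568, refl=1.234568·-1.000000=-1.2346; V=0.000000+1.234568+-1.234568=0.0000
k=8 src: inc=-1.234568, refl=-1.234568·-0.666667=0.8230; V=1.234568+-1.234568+0.823045=0.8230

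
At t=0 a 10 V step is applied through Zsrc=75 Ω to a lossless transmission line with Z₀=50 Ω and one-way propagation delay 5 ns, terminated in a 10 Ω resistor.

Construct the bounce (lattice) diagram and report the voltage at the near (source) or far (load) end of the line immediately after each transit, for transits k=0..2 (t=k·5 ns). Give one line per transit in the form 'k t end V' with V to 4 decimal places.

0 0 source 4.0000
1 5 load 1.3333
2 10 source 0.8000

Γ_L=-0.666667, Γ_S=0.200000; launch V₁=10·50/125=4.000000
k=0 src: V=4.0000
k=1 load: inc=4.000000, refl=4.000000·-0.666667=-2.6667; V=0.000000+4.000000+-2.666667=1.3333
k=2 src: inc=-2.666667, refl=-2.666667·0.200000=-0.5333; V=4.000000+-2.666667+-0.533333=0.8000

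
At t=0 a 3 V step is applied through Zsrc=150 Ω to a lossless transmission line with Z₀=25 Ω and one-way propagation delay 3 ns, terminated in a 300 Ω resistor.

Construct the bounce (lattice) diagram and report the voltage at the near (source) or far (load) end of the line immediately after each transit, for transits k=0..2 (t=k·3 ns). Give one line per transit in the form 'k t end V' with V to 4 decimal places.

0 0 source 0.4286
1 3 load 0.7912
2 6 source 1.0502

Γ_L=0.846154, Γ_S=0.714286; launch V₁=3·25/175=0.428571
k=0 src: V=0.4286
k=1 load: inc=0.428571, refl=0.428571·0.846154=0.3626; V=0.000000+0.428571+0.362637=0.7912
k=2 src: inc=0.362637, refl=0.362637·0.714286=0.2590; V=0.428571+0.362637+0.259027=1.0502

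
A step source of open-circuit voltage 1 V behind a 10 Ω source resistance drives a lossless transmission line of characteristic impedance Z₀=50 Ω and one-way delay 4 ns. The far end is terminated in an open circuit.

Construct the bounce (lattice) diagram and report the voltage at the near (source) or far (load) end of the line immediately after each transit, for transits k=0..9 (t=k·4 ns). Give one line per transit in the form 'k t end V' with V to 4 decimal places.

0 0 source 0.8333
1 4 load 1.6667
2 8 source 1.1111
3 12 load 0.5556
4 16 source 0.9259
5 20 load 1.2963
6 24 source 1.0494
7 28 load 0.8025
8 32 source 0.9671
9 36 load 1.1317

Γ_L=1.000000, Γ_S=-0.666667; launch V₁=1·50/60=0.833333
k=0 src: V=0.8333
k=1 load: inc=0.833333, refl=0.833333·1.000000=0.8333; V=0.000000+0.833333+0.833333=1.6667
k=2 src: inc=0.833333, refl=0.833333·-0.666667=-0.5556; V=0.833333+0.833333+-0.555556=1.1111
k=3 load: inc=-0.555556, refl=-0.555556·1.000000=-0.5556; V=1.666667+-0.555556+-0.555556=0.5556
k=4 src: inc=-0.555556, refl=-0.555556·-0.666667=0.3704; V=1.111111+-0.555556+0.370370=0.9259
k=5 load: inc=0.370370, refl=0.370370·1.000000=0.3704; V=0.555556+0.370370+0.370370=1.2963
k=6 src: inc=0.370370, refl=0.370370·-0.666667=-0.2469; V=0.925926+0.370370+-0.246914=1.0494
k=7 load: inc=-0.246914, refl=-0.246914·1.000000=-0.2469; V=1.296296+-0.246914+-0.246914=0.8025
k=8 src: inc=-0.246914, refl=-0.246914·-0.666667=0.1646; V=1.049383+-0.246914+0.164609=0.9671
k=9 load: inc=0.164609, refl=0.164609·1.000000=0.1646; V=0.802469+0.164609+0.164609=1.1317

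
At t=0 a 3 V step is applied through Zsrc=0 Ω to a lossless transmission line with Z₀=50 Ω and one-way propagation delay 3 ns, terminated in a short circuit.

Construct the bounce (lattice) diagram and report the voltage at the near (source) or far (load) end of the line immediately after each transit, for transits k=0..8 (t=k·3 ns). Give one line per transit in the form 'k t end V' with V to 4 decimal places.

Γ_L=-1.000000, Γ_S=-1.000000; launch V₁=3·50/50=3.000000
k=0 src: V=3.0000
k=1 load: inc=3.000000, refl=3.000000·-1.000000=-3.0000; V=0.000000+3.000000+-3.000000=0.0000
k=2 src: inc=-3.000000, refl=-3.000000·-1.000000=3.0000; V=3.000000+-3.000000+3.000000=3.0000
k=3 load: inc=3.000000, refl=3.000000·-1.000000=-3.0000; V=0.000000+3.000000+-3.000000=0.0000
k=4 src: inc=-3.000000, refl=-3.000000·-1.000000=3.0000; V=3.000000+-3.000000+3.000000=3.0000
k=5 load: inc=3.000000, refl=3.000000·-1.000000=-3.0000; V=0.000000+3.000000+-3.000000=0.0000
k=6 src: inc=-3.000000, refl=-3.000000·-1.000000=3.0000; V=3.000000+-3.000000+3.000000=3.0000
k=7 load: inc=3.000000, refl=3.000000·-1.000000=-3.0000; V=0.000000+3.000000+-3.000000=0.0000
k=8 src: inc=-3.000000, refl=-3.000000·-1.000000=3.0000; V=3.000000+-3.000000+3.000000=3.0000

0 0 source 3.0000
1 3 load 0.0000
2 6 source 3.0000
3 9 load 0.0000
4 12 source 3.0000
5 15 load 0.0000
6 18 source 3.0000
7 21 load 0.0000
8 24 source 3.0000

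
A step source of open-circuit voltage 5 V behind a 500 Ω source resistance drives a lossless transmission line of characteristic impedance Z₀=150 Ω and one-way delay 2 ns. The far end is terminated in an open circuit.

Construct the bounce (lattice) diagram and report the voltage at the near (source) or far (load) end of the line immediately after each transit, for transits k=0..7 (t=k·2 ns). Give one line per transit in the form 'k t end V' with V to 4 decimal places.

0 0 source 1.1538
1 2 load 2.3077
2 4 source 2.9290
3 6 load 3.5503
4 8 source 3.8848
5 10 load 4.2194
6 12 source 4.3995
7 14 load 4.5797

Γ_L=1.000000, Γ_S=0.538462; launch V₁=5·150/650=1.153846
k=0 src: V=1.1538
k=1 load: inc=1.153846, refl=1.153846·1.000000=1.1538; V=0.000000+1.153846+1.153846=2.3077
k=2 src: inc=1.153846, refl=1.153846·0.538462=0.6213; V=1.153846+1.153846+0.621302=2.9290
k=3 load: inc=0.621302, refl=0.621302·1.000000=0.6213; V=2.307692+0.621302+0.621302=3.5503
k=4 src: inc=0.621302, refl=0.621302·0.538462=0.3345; V=2.928994+0.621302+0.334547=3.8848
k=5 load: inc=0.334547, refl=0.334547·1.000000=0.3345; V=3.550296+0.334547+0.334547=4.2194
k=6 src: inc=0.334547, refl=0.334547·0.538462=0.1801; V=3.884843+0.334547+0.180141=4.3995
k=7 load: inc=0.180141, refl=0.180141·1.000000=0.1801; V=4.219390+0.180141+0.180141=4.5797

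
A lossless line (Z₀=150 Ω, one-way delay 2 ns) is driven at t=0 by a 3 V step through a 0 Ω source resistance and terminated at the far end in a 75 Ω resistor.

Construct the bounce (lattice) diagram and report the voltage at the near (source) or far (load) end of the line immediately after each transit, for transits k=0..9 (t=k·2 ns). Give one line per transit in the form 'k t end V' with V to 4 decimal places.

Γ_L=-0.333333, Γ_S=-1.000000; launch V₁=3·150/150=3.000000
k=0 src: V=3.0000
k=1 load: inc=3.000000, refl=3.000000·-0.333333=-1.0000; V=0.000000+3.000000+-1.000000=2.0000
k=2 src: inc=-1.000000, refl=-1.000000·-1.000000=1.0000; V=3.000000+-1.000000+1.000000=3.0000
k=3 load: inc=1.000000, refl=1.000000·-0.333333=-0.3333; V=2.000000+1.000000+-0.333333=2.6667
k=4 src: inc=-0.333333, refl=-0.333333·-1.000000=0.3333; V=3.000000+-0.333333+0.333333=3.0000
k=5 load: inc=0.333333, refl=0.333333·-0.333333=-0.1111; V=2.666667+0.333333+-0.111111=2.8889
k=6 src: inc=-0.111111, refl=-0.111111·-1.000000=0.1111; V=3.000000+-0.111111+0.111111=3.0000
k=7 load: inc=0.111111, refl=0.111111·-0.333333=-0.0370; V=2.888889+0.111111+-0.037037=2.9630
k=8 src: inc=-0.037037, refl=-0.037037·-1.000000=0.0370; V=3.000000+-0.037037+0.037037=3.0000
k=9 load: inc=0.037037, refl=0.037037·-0.333333=-0.0123; V=2.962963+0.037037+-0.012346=2.9877

0 0 source 3.0000
1 2 load 2.0000
2 4 source 3.0000
3 6 load 2.6667
4 8 source 3.0000
5 10 load 2.8889
6 12 source 3.0000
7 14 load 2.9630
8 16 source 3.0000
9 18 load 2.9877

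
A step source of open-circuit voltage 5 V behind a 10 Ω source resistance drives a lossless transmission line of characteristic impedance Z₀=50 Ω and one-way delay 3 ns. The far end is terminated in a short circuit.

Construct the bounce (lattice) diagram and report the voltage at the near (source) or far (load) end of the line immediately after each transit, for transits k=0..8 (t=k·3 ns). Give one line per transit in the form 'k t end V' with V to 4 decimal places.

Γ_L=-1.000000, Γ_S=-0.666667; launch V₁=5·50/60=4.166667
k=0 src: V=4.1667
k=1 load: inc=4.166667, refl=4.166667·-1.000000=-4.1667; V=0.000000+4.166667+-4.166667=0.0000
k=2 src: inc=-4.166667, refl=-4.166667·-0.666667=2.7778; V=4.166667+-4.166667+2.777778=2.7778
k=3 load: inc=2.777778, refl=2.777778·-1.000000=-2.7778; V=0.000000+2.777778+-2.777778=0.0000
k=4 src: inc=-2.777778, refl=-2.777778·-0.666667=1.8519; V=2.777778+-2.777778+1.851852=1.8519
k=5 load: inc=1.851852, refl=1.851852·-1.000000=-1.8519; V=0.000000+1.851852+-1.851852=0.0000
k=6 src: inc=-1.851852, refl=-1.851852·-0.666667=1.2346; V=1.851852+-1.851852+1.234568=1.2346
k=7 load: inc=1.234568, refl=1.234568·-1.000000=-1.2346; V=0.000000+1.234568+-1.234568=0.0000
k=8 src: inc=-1.234568, refl=-1.234568·-0.666667=0.8230; V=1.234568+-1.234568+0.823045=0.8230

0 0 source 4.1667
1 3 load 0.0000
2 6 source 2.7778
3 9 load 0.0000
4 12 source 1.8519
5 15 load 0.0000
6 18 source 1.2346
7 21 load 0.0000
8 24 source 0.8230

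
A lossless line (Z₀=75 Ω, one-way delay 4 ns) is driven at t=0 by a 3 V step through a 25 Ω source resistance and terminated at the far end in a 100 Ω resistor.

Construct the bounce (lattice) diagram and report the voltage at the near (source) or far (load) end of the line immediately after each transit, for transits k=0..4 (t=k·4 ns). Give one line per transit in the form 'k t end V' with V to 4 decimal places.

Γ_L=0.142857, Γ_S=-0.500000; launch V₁=3·75/100=2.250000
k=0 src: V=2.2500
k=1 load: inc=2.250000, refl=2.250000·0.142857=0.3214; V=0.000000+2.250000+0.321429=2.5714
k=2 src: inc=0.321429, refl=0.321429·-0.500000=-0.1607; V=2.250000+0.321429+-0.160714=2.4107
k=3 load: inc=-0.160714, refl=-0.160714·0.142857=-0.0230; V=2.571429+-0.160714+-0.022959=2.3878
k=4 src: inc=-0.022959, refl=-0.022959·-0.500000=0.0115; V=2.410714+-0.022959+0.011480=2.3992

0 0 source 2.2500
1 4 load 2.5714
2 8 source 2.4107
3 12 load 2.3878
4 16 source 2.3992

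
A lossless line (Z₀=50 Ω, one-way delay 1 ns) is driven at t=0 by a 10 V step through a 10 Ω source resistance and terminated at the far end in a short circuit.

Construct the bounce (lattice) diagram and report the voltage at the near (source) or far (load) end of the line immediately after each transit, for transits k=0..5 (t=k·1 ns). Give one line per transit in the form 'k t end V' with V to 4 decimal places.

Γ_L=-1.000000, Γ_S=-0.666667; launch V₁=10·50/60=8.333333
k=0 src: V=8.3333
k=1 load: inc=8.333333, refl=8.333333·-1.000000=-8.3333; V=0.000000+8.333333+-8.333333=0.0000
k=2 src: inc=-8.333333, refl=-8.333333·-0.666667=5.5556; V=8.333333+-8.333333+5.555556=5.5556
k=3 load: inc=5.555556, refl=5.555556·-1.000000=-5.5556; V=0.000000+5.555556+-5.555556=0.0000
k=4 src: inc=-5.555556, refl=-5.555556·-0.666667=3.7037; V=5.555556+-5.555556+3.703704=3.7037
k=5 load: inc=3.703704, refl=3.703704·-1.000000=-3.7037; V=0.000000+3.703704+-3.703704=0.0000

0 0 source 8.3333
1 1 load 0.0000
2 2 source 5.5556
3 3 load 0.0000
4 4 source 3.7037
5 5 load 0.0000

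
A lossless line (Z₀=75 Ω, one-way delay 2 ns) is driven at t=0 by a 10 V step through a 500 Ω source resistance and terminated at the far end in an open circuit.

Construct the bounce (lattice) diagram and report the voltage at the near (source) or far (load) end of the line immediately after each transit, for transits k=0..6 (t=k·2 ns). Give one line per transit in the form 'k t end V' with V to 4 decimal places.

Γ_L=1.000000, Γ_S=0.739130; launch V₁=10·75/575=1.304348
k=0 src: V=1.3043
k=1 load: inc=1.304348, refl=1.304348·1.000000=1.3043; V=0.000000+1.304348+1.304348=2.6087
k=2 src: inc=1.304348, refl=1.304348·0.739130=0.9641; V=1.304348+1.304348+0.964083=3.5728
k=3 load: inc=0.964083, refl=0.964083·1.000000=0.9641; V=2.608696+0.964083+0.964083=4.5369
k=4 src: inc=0.964083, refl=0.964083·0.739130=0.7126; V=3.572779+0.964083+0.712583=5.2494
k=5 load: inc=0.712583, refl=0.712583·1.000000=0.7126; V=4.536862+0.712583+0.712583=5.9620
k=6 src: inc=0.712583, refl=0.712583·0.739130=0.5267; V=5.249445+0.712583+0.526692=6.4887

0 0 source 1.3043
1 2 load 2.6087
2 4 source 3.5728
3 6 load 4.5369
4 8 source 5.2494
5 10 load 5.9620
6 12 source 6.4887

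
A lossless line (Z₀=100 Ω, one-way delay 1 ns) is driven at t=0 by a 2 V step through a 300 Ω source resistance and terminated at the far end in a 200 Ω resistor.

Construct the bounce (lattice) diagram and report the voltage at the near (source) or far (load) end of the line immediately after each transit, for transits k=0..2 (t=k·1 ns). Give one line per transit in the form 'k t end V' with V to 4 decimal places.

Γ_L=0.333333, Γ_S=0.500000; launch V₁=2·100/400=0.500000
k=0 src: V=0.5000
k=1 load: inc=0.500000, refl=0.500000·0.333333=0.1667; V=0.000000+0.500000+0.166667=0.6667
k=2 src: inc=0.166667, refl=0.166667·0.500000=0.0833; V=0.500000+0.166667+0.083333=0.7500

0 0 source 0.5000
1 1 load 0.6667
2 2 source 0.7500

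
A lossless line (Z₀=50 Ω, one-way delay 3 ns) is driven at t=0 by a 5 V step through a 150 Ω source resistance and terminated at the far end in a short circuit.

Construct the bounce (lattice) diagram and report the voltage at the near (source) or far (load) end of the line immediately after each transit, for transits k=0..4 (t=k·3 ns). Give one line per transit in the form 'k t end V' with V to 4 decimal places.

0 0 source 1.2500
1 3 load 0.0000
2 6 source -0.6250
3 9 load 0.0000
4 12 source 0.3125

Γ_L=-1.000000, Γ_S=0.500000; launch V₁=5·50/200=1.250000
k=0 src: V=1.2500
k=1 load: inc=1.250000, refl=1.250000·-1.000000=-1.2500; V=0.000000+1.250000+-1.250000=0.0000
k=2 src: inc=-1.250000, refl=-1.250000·0.500000=-0.6250; V=1.250000+-1.250000+-0.625000=-0.6250
k=3 load: inc=-0.625000, refl=-0.625000·-1.000000=0.6250; V=0.000000+-0.625000+0.625000=0.0000
k=4 src: inc=0.625000, refl=0.625000·0.500000=0.3125; V=-0.625000+0.625000+0.312500=0.3125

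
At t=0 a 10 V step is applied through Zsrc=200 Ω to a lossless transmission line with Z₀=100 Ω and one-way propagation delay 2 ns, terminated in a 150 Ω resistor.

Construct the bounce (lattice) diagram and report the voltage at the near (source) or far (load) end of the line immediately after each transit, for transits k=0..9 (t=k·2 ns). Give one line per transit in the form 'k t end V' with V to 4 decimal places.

0 0 source 3.3333
1 2 load 4.0000
2 4 source 4.2222
3 6 load 4.2667
4 8 source 4.2815
5 10 load 4.2844
6 12 source 4.2854
7 14 load 4.2856
8 16 source 4.2857
9 18 load 4.2857

Γ_L=0.200000, Γ_S=0.333333; launch V₁=10·100/300=3.333333
k=0 src: V=3.3333
k=1 load: inc=3.333333, refl=3.333333·0.200000=0.6667; V=0.000000+3.333333+0.666667=4.0000
k=2 src: inc=0.666667, refl=0.666667·0.333333=0.2222; V=3.333333+0.666667+0.222222=4.2222
k=3 load: inc=0.222222, refl=0.222222·0.200000=0.0444; V=4.000000+0.222222+0.044444=4.2667
k=4 src: inc=0.044444, refl=0.044444·0.333333=0.0148; V=4.222222+0.044444+0.014815=4.2815
k=5 load: inc=0.014815, refl=0.014815·0.200000=0.0030; V=4.266667+0.014815+0.002963=4.2844
k=6 src: inc=0.002963, refl=0.002963·0.333333=0.0010; V=4.281481+0.002963+0.000988=4.2854
k=7 load: inc=0.000988, refl=0.000988·0.200000=0.0002; V=4.284444+0.000988+0.000198=4.2856
k=8 src: inc=0.000198, refl=0.000198·0.333333=0.0001; V=4.285432+0.000198+0.000066=4.2857
k=9 load: inc=0.000066, refl=0.000066·0.200000=0.0000; V=4.285630+0.000066+0.000013=4.2857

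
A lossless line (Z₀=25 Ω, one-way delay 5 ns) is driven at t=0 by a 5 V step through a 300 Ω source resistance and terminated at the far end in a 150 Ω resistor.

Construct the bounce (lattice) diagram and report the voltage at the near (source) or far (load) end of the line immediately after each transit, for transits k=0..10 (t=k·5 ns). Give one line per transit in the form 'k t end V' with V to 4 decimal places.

0 0 source 0.3846
1 5 load 0.6593
2 10 source 0.8918
3 15 load 1.0578
4 20 source 1.1983
5 25 load 1.2987
6 30 source 1.3836
7 35 load 1.4443
8 40 source 1.4956
9 45 load 1.5322
10 50 source 1.5633

Γ_L=0.714286, Γ_S=0.846154; launch V₁=5·25/325=0.384615
k=0 src: V=0.3846
k=1 load: inc=0.384615, refl=0.384615·0.714286=0.2747; V=0.000000+0.384615+0.274725=0.6593
k=2 src: inc=0.274725, refl=0.274725·0.846154=0.2325; V=0.384615+0.274725+0.232460=0.8918
k=3 load: inc=0.232460, refl=0.232460·0.714286=0.1660; V=0.659341+0.232460+0.166043=1.0578
k=4 src: inc=0.166043, refl=0.166043·0.846154=0.1405; V=0.891801+0.166043+0.140498=1.1983
k=5 load: inc=0.140498, refl=0.140498·0.714286=0.1004; V=1.057843+0.140498+0.100356=1.2987
k=6 src: inc=0.100356, refl=0.100356·0.846154=0.0849; V=1.198341+0.100356+0.084916=1.3836
k=7 load: inc=0.084916, refl=0.084916·0.714286=0.0607; V=1.298696+0.084916+0.060654=1.4443
k=8 src: inc=0.060654, refl=0.060654·0.846154=0.0513; V=1.383613+0.060654+0.051323=1.4956
k=9 load: inc=0.051323, refl=0.051323·0.714286=0.0367; V=1.444267+0.051323+0.036659=1.5322
k=10 src: inc=0.036659, refl=0.036659·0.846154=0.0310; V=1.495590+0.036659+0.031019=1.5633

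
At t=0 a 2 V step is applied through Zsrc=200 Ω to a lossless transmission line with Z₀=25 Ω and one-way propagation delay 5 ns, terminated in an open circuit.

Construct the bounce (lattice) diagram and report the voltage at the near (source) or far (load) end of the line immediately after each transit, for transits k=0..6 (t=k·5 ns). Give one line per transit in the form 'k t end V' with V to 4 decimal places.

Γ_L=1.000000, Γ_S=0.777778; launch V₁=2·25/225=0.222222
k=0 src: V=0.2222
k=1 load: inc=0.222222, refl=0.222222·1.000000=0.2222; V=0.000000+0.222222+0.222222=0.4444
k=2 src: inc=0.222222, refl=0.222222·0.777778=0.1728; V=0.222222+0.222222+0.172840=0.6173
k=3 load: inc=0.172840, refl=0.172840·1.000000=0.1728; V=0.444444+0.172840+0.172840=0.7901
k=4 src: inc=0.172840, refl=0.172840·0.777778=0.1344; V=0.617284+0.172840+0.134431=0.9246
k=5 load: inc=0.134431, refl=0.134431·1.000000=0.1344; V=0.790123+0.134431+0.134431=1.0590
k=6 src: inc=0.134431, refl=0.134431·0.777778=0.1046; V=0.924554+0.134431+0.104557=1.1635

0 0 source 0.2222
1 5 load 0.4444
2 10 source 0.6173
3 15 load 0.7901
4 20 source 0.9246
5 25 load 1.0590
6 30 source 1.1635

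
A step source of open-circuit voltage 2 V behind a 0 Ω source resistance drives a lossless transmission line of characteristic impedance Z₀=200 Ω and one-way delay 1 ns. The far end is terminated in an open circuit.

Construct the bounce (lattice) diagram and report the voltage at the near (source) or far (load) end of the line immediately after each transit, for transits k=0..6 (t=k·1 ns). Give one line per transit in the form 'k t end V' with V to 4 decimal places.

Γ_L=1.000000, Γ_S=-1.000000; launch V₁=2·200/200=2.000000
k=0 src: V=2.0000
k=1 load: inc=2.000000, refl=2.000000·1.000000=2.0000; V=0.000000+2.000000+2.000000=4.0000
k=2 src: inc=2.000000, refl=2.000000·-1.000000=-2.0000; V=2.000000+2.000000+-2.000000=2.0000
k=3 load: inc=-2.000000, refl=-2.000000·1.000000=-2.0000; V=4.000000+-2.000000+-2.000000=0.0000
k=4 src: inc=-2.000000, refl=-2.000000·-1.000000=2.0000; V=2.000000+-2.000000+2.000000=2.0000
k=5 load: inc=2.000000, refl=2.000000·1.000000=2.0000; V=0.000000+2.000000+2.000000=4.0000
k=6 src: inc=2.000000, refl=2.000000·-1.000000=-2.0000; V=2.000000+2.000000+-2.000000=2.0000

0 0 source 2.0000
1 1 load 4.0000
2 2 source 2.0000
3 3 load 0.0000
4 4 source 2.0000
5 5 load 4.0000
6 6 source 2.0000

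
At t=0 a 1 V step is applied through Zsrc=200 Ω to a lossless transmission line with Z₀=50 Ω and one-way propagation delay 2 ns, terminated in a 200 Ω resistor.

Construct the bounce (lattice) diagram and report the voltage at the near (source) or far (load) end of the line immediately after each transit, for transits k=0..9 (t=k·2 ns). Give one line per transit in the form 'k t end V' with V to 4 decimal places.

0 0 source 0.2000
1 2 load 0.3200
2 4 source 0.3920
3 6 load 0.4352
4 8 source 0.4611
5 10 load 0.4767
6 12 source 0.4860
7 14 load 0.4916
8 16 source 0.4950
9 18 load 0.4970

Γ_L=0.600000, Γ_S=0.600000; launch V₁=1·50/250=0.200000
k=0 src: V=0.2000
k=1 load: inc=0.200000, refl=0.200000·0.600000=0.1200; V=0.000000+0.200000+0.120000=0.3200
k=2 src: inc=0.120000, refl=0.120000·0.600000=0.0720; V=0.200000+0.120000+0.072000=0.3920
k=3 load: inc=0.072000, refl=0.072000·0.600000=0.0432; V=0.320000+0.072000+0.043200=0.4352
k=4 src: inc=0.043200, refl=0.043200·0.600000=0.0259; V=0.392000+0.043200+0.025920=0.4611
k=5 load: inc=0.025920, refl=0.025920·0.600000=0.0156; V=0.435200+0.025920+0.015552=0.4767
k=6 src: inc=0.015552, refl=0.015552·0.600000=0.0093; V=0.461120+0.015552+0.009331=0.4860
k=7 load: inc=0.009331, refl=0.009331·0.600000=0.0056; V=0.476672+0.009331+0.005599=0.4916
k=8 src: inc=0.005599, refl=0.005599·0.600000=0.0034; V=0.486003+0.005599+0.003359=0.4950
k=9 load: inc=0.003359, refl=0.003359·0.600000=0.0020; V=0.491602+0.003359+0.002016=0.4970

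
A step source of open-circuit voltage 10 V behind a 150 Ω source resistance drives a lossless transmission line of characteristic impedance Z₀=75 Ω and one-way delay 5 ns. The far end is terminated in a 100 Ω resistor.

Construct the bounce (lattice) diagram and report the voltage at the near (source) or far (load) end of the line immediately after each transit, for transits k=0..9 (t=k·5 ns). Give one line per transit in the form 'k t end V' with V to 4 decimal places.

Γ_L=0.142857, Γ_S=0.333333; launch V₁=10·75/225=3.333333
k=0 src: V=3.3333
k=1 load: inc=3.333333, refl=3.333333·0.142857=0.4762; V=0.000000+3.333333+0.476190=3.8095
k=2 src: inc=0.476190, refl=0.476190·0.333333=0.1587; V=3.333333+0.476190+0.158730=3.9683
k=3 load: inc=0.158730, refl=0.158730·0.142857=0.0227; V=3.809524+0.158730+0.022676=3.9909
k=4 src: inc=0.022676, refl=0.022676·0.333333=0.0076; V=3.968254+0.022676+0.007559=3.9985
k=5 load: inc=0.007559, refl=0.007559·0.142857=0.0011; V=3.990930+0.007559+0.001080=3.9996
k=6 src: inc=0.001080, refl=0.001080·0.333333=0.0004; V=3.998488+0.001080+0.000360=3.9999
k=7 load: inc=0.000360, refl=0.000360·0.142857=0.0001; V=3.999568+0.000360+0.000051=4.0000
k=8 src: inc=0.000051, refl=0.000051·0.333333=0.0000; V=3.999928+0.000051+0.000017=4.0000
k=9 load: inc=0.000017, refl=0.000017·0.142857=0.0000; V=3.999979+0.000017+0.000002=4.0000

0 0 source 3.3333
1 5 load 3.8095
2 10 source 3.9683
3 15 load 3.9909
4 20 source 3.9985
5 25 load 3.9996
6 30 source 3.9999
7 35 load 4.0000
8 40 source 4.0000
9 45 load 4.0000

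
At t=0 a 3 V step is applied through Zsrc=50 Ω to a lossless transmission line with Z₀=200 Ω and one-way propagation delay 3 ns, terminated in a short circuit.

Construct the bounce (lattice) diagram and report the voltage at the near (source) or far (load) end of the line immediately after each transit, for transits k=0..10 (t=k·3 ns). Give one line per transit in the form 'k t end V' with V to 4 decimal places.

Γ_L=-1.000000, Γ_S=-0.600000; launch V₁=3·200/250=2.400000
k=0 src: V=2.4000
k=1 load: inc=2.400000, refl=2.400000·-1.000000=-2.4000; V=0.000000+2.400000+-2.400000=0.0000
k=2 src: inc=-2.400000, refl=-2.400000·-0.600000=1.4400; V=2.400000+-2.400000+1.440000=1.4400
k=3 load: inc=1.440000, refl=1.440000·-1.000000=-1.4400; V=0.000000+1.440000+-1.440000=0.0000
k=4 src: inc=-1.440000, refl=-1.440000·-0.600000=0.8640; V=1.440000+-1.440000+0.864000=0.8640
k=5 load: inc=0.864000, refl=0.864000·-1.000000=-0.8640; V=0.000000+0.864000+-0.864000=0.0000
k=6 src: inc=-0.864000, refl=-0.864000·-0.600000=0.5184; V=0.864000+-0.864000+0.518400=0.5184
k=7 load: inc=0.518400, refl=0.518400·-1.000000=-0.5184; V=0.000000+0.518400+-0.518400=0.0000
k=8 src: inc=-0.518400, refl=-0.518400·-0.600000=0.3110; V=0.518400+-0.518400+0.311040=0.3110
k=9 load: inc=0.311040, refl=0.311040·-1.000000=-0.3110; V=0.000000+0.311040+-0.311040=0.0000
k=10 src: inc=-0.311040, refl=-0.311040·-0.600000=0.1866; V=0.311040+-0.311040+0.186624=0.1866

0 0 source 2.4000
1 3 load 0.0000
2 6 source 1.4400
3 9 load 0.0000
4 12 source 0.8640
5 15 load 0.0000
6 18 source 0.5184
7 21 load 0.0000
8 24 source 0.3110
9 27 load 0.0000
10 30 source 0.1866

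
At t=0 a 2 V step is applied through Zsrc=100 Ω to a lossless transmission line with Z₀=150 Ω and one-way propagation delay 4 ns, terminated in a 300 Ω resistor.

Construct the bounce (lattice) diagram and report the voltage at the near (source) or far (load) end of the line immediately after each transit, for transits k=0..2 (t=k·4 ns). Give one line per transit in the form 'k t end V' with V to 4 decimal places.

0 0 source 1.2000
1 4 load 1.6000
2 8 source 1.5200

Γ_L=0.333333, Γ_S=-0.200000; launch V₁=2·150/250=1.200000
k=0 src: V=1.2000
k=1 load: inc=1.200000, refl=1.200000·0.333333=0.4000; V=0.000000+1.200000+0.400000=1.6000
k=2 src: inc=0.400000, refl=0.400000·-0.200000=-0.0800; V=1.200000+0.400000+-0.080000=1.5200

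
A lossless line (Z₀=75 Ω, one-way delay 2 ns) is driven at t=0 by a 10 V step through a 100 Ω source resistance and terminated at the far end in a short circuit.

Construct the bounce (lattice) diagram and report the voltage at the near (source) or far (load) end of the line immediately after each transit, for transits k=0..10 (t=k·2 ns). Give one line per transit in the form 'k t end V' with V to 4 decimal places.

Γ_L=-1.000000, Γ_S=0.142857; launch V₁=10·75/175=4.285714
k=0 src: V=4.2857
k=1 load: inc=4.285714, refl=4.285714·-1.000000=-4.2857; V=0.000000+4.285714+-4.285714=0.0000
k=2 src: inc=-4.285714, refl=-4.285714·0.142857=-0.6122; V=4.285714+-4.285714+-0.612245=-0.6122
k=3 load: inc=-0.612245, refl=-0.612245·-1.000000=0.6122; V=0.000000+-0.612245+0.612245=0.0000
k=4 src: inc=0.612245, refl=0.612245·0.142857=0.0875; V=-0.612245+0.612245+0.087464=0.0875
k=5 load: inc=0.087464, refl=0.087464·-1.000000=-0.0875; V=0.000000+0.087464+-0.087464=0.0000
k=6 src: inc=-0.087464, refl=-0.087464·0.142857=-0.0125; V=0.087464+-0.087464+-0.012495=-0.0125
k=7 load: inc=-0.012495, refl=-0.012495·-1.000000=0.0125; V=0.000000+-0.012495+0.012495=0.0000
k=8 src: inc=0.012495, refl=0.012495·0.142857=0.0018; V=-0.012495+0.012495+0.001785=0.0018
k=9 load: inc=0.001785, refl=0.001785·-1.000000=-0.0018; V=0.000000+0.001785+-0.001785=0.0000
k=10 src: inc=-0.001785, refl=-0.001785·0.142857=-0.0003; V=0.001785+-0.001785+-0.000255=-0.0003

0 0 source 4.2857
1 2 load 0.0000
2 4 source -0.6122
3 6 load 0.0000
4 8 source 0.0875
5 10 load 0.0000
6 12 source -0.0125
7 14 load 0.0000
8 16 source 0.0018
9 18 load 0.0000
10 20 source -0.0003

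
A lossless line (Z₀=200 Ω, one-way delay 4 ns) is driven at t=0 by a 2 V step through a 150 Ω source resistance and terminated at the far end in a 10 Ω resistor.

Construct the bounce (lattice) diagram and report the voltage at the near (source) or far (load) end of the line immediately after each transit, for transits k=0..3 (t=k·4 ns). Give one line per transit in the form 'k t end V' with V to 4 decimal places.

0 0 source 1.1429
1 4 load 0.1088
2 8 source 0.2566
3 12 load 0.1229

Γ_L=-0.904762, Γ_S=-0.142857; launch V₁=2·200/350=1.142857
k=0 src: V=1.1429
k=1 load: inc=1.142857, refl=1.142857·-0.904762=-1.0340; V=0.000000+1.142857+-1.034014=0.1088
k=2 src: inc=-1.034014, refl=-1.034014·-0.142857=0.1477; V=1.142857+-1.034014+0.147716=0.2566
k=3 load: inc=0.147716, refl=0.147716·-0.904762=-0.1336; V=0.108844+0.147716+-0.133648=0.1229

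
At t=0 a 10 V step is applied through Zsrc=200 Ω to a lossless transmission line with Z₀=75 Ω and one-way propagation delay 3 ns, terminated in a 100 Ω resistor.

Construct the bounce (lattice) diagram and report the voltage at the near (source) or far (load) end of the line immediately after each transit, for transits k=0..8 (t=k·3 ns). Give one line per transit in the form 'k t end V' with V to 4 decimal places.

Γ_L=0.142857, Γ_S=0.454545; launch V₁=10·75/275=2.727273
k=0 src: V=2.7273
k=1 load: inc=2.727273, refl=2.727273·0.142857=0.3896; V=0.000000+2.727273+0.389610=3.1169
k=2 src: inc=0.389610, refl=0.389610·0.454545=0.1771; V=2.727273+0.389610+0.177096=3.2940
k=3 load: inc=0.177096, refl=0.177096·0.142857=0.0253; V=3.116883+0.177096+0.025299=3.3193
k=4 src: inc=0.025299, refl=0.025299·0.454545=0.0115; V=3.293979+0.025299+0.011500=3.3308
k=5 load: inc=0.011500, refl=0.011500·0.142857=0.0016; V=3.319278+0.011500+0.001643=3.3324
k=6 src: inc=0.001643, refl=0.001643·0.454545=0.0007; V=3.330778+0.001643+0.000747=3.3332
k=7 load: inc=0.000747, refl=0.000747·0.142857=0.0001; V=3.332421+0.000747+0.000107=3.3333
k=8 src: inc=0.000107, refl=0.000107·0.454545=0.0000; V=3.333167+0.000107+0.000048=3.3333

0 0 source 2.7273
1 3 load 3.1169
2 6 source 3.2940
3 9 load 3.3193
4 12 source 3.3308
5 15 load 3.3324
6 18 source 3.3332
7 21 load 3.3333
8 24 source 3.3333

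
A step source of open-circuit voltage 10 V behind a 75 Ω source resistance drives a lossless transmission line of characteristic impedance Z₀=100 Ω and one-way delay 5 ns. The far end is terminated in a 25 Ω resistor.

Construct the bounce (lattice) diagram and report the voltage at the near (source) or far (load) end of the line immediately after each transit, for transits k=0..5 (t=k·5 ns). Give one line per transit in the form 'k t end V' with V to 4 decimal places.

Γ_L=-0.600000, Γ_S=-0.142857; launch V₁=10·100/175=5.714286
k=0 src: V=5.7143
k=1 load: inc=5.714286, refl=5.714286·-0.600000=-3.4286; V=0.000000+5.714286+-3.428571=2.2857
k=2 src: inc=-3.428571, refl=-3.428571·-0.142857=0.4898; V=5.714286+-3.428571+0.489796=2.7755
k=3 load: inc=0.489796, refl=0.489796·-0.600000=-0.2939; V=2.285714+0.489796+-0.293878=2.4816
k=4 src: inc=-0.293878, refl=-0.293878·-0.142857=0.0420; V=2.775510+-0.293878+0.041983=2.5236
k=5 load: inc=0.041983, refl=0.041983·-0.600000=-0.0252; V=2.481633+0.041983+-0.025190=2.4984

0 0 source 5.7143
1 5 load 2.2857
2 10 source 2.7755
3 15 load 2.4816
4 20 source 2.5236
5 25 load 2.4984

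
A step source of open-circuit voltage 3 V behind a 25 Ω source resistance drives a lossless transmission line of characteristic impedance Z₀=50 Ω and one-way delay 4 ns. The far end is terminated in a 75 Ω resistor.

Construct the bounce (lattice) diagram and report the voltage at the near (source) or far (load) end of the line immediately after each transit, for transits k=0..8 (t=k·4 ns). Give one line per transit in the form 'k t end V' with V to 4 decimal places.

Γ_L=0.200000, Γ_S=-0.333333; launch V₁=3·50/75=2.000000
k=0 src: V=2.0000
k=1 load: inc=2.000000, refl=2.000000·0.200000=0.4000; V=0.000000+2.000000+0.400000=2.4000
k=2 src: inc=0.400000, refl=0.400000·-0.333333=-0.1333; V=2.000000+0.400000+-0.133333=2.2667
k=3 load: inc=-0.133333, refl=-0.133333·0.200000=-0.0267; V=2.400000+-0.133333+-0.026667=2.2400
k=4 src: inc=-0.026667, refl=-0.026667·-0.333333=0.0089; V=2.266667+-0.026667+0.008889=2.2489
k=5 load: inc=0.008889, refl=0.008889·0.200000=0.0018; V=2.240000+0.008889+0.001778=2.2507
k=6 src: inc=0.001778, refl=0.001778·-0.333333=-0.0006; V=2.248889+0.001778+-0.000593=2.2501
k=7 load: inc=-0.000593, refl=-0.000593·0.200000=-0.0001; V=2.250667+-0.000593+-0.000119=2.2500
k=8 src: inc=-0.000119, refl=-0.000119·-0.333333=0.0000; V=2.250074+-0.000119+0.000040=2.2500

0 0 source 2.0000
1 4 load 2.4000
2 8 source 2.2667
3 12 load 2.2400
4 16 source 2.2489
5 20 load 2.2507
6 24 source 2.2501
7 28 load 2.2500
8 32 source 2.2500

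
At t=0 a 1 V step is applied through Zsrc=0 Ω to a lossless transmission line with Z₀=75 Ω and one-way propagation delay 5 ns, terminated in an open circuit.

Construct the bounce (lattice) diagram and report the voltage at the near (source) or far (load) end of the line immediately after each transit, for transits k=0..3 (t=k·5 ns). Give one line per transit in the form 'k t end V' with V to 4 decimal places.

Γ_L=1.000000, Γ_S=-1.000000; launch V₁=1·75/75=1.000000
k=0 src: V=1.0000
k=1 load: inc=1.000000, refl=1.000000·1.000000=1.0000; V=0.000000+1.000000+1.000000=2.0000
k=2 src: inc=1.000000, refl=1.000000·-1.000000=-1.0000; V=1.000000+1.000000+-1.000000=1.0000
k=3 load: inc=-1.000000, refl=-1.000000·1.000000=-1.0000; V=2.000000+-1.000000+-1.000000=0.0000

0 0 source 1.0000
1 5 load 2.0000
2 10 source 1.0000
3 15 load 0.0000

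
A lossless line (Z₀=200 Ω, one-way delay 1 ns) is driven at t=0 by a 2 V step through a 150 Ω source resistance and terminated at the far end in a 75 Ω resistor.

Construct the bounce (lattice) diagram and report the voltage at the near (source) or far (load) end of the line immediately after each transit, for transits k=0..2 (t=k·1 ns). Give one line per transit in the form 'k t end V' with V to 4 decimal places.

Γ_L=-0.454545, Γ_S=-0.142857; launch V₁=2·200/350=1.142857
k=0 src: V=1.1429
k=1 load: inc=1.142857, refl=1.142857·-0.454545=-0.5195; V=0.000000+1.142857+-0.519481=0.6234
k=2 src: inc=-0.519481, refl=-0.519481·-0.142857=0.0742; V=1.142857+-0.519481+0.074212=0.6976

0 0 source 1.1429
1 1 load 0.6234
2 2 source 0.6976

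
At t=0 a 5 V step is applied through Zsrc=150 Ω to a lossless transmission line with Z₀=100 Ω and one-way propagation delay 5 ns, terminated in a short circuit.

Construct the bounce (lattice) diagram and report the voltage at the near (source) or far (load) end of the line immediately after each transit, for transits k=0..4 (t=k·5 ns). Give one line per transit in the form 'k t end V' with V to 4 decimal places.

0 0 source 2.0000
1 5 load 0.0000
2 10 source -0.4000
3 15 load 0.0000
4 20 source 0.0800

Γ_L=-1.000000, Γ_S=0.200000; launch V₁=5·100/250=2.000000
k=0 src: V=2.0000
k=1 load: inc=2.000000, refl=2.000000·-1.000000=-2.0000; V=0.000000+2.000000+-2.000000=0.0000
k=2 src: inc=-2.000000, refl=-2.000000·0.200000=-0.4000; V=2.000000+-2.000000+-0.400000=-0.4000
k=3 load: inc=-0.400000, refl=-0.400000·-1.000000=0.4000; V=0.000000+-0.400000+0.400000=0.0000
k=4 src: inc=0.400000, refl=0.400000·0.200000=0.0800; V=-0.400000+0.400000+0.080000=0.0800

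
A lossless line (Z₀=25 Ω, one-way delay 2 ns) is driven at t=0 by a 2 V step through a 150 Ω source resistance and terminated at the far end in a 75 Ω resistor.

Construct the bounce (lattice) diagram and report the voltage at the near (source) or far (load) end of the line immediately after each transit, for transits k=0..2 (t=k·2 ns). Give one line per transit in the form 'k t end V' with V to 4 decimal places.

0 0 source 0.2857
1 2 load 0.4286
2 4 source 0.5306

Γ_L=0.500000, Γ_S=0.714286; launch V₁=2·25/175=0.285714
k=0 src: V=0.2857
k=1 load: inc=0.285714, refl=0.285714·0.500000=0.1429; V=0.000000+0.285714+0.142857=0.4286
k=2 src: inc=0.142857, refl=0.142857·0.714286=0.1020; V=0.285714+0.142857+0.102041=0.5306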